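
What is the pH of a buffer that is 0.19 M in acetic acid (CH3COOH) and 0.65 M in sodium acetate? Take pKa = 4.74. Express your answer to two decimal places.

pH = 5.27

pH = pKa + log([A⁻]/[HA]) = 4.74 + log(0.65/0.19)
pH = 4.74 + (+0.534) = 5.27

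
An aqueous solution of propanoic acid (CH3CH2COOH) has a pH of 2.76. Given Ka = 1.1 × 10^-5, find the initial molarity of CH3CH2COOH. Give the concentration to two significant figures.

[H+] = 10^(-2.76) = 1.74 × 10^-3 M = x
Ka = x²/(C₀ − x) ⇒ C₀ = x + x²/Ka
C₀ = 1.74 × 10^-3 + (1.74 × 10^-3)²/(1.1 × 10^-5) = 2.77 × 10^-1 M

C₀ = 2.8 × 10^-1 M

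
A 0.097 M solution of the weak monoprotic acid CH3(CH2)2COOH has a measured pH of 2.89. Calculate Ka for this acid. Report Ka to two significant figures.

Ka = 1.7 × 10^-5

[H+] = 10^(-2.89) = 1.29 × 10^-3 M
At equilibrium [HA] = 0.097 − 1.29 × 10^-3 = 9.57 × 10^-2 M
Ka = [H+][A-]/[HA] = (1.29 × 10^-3)² / 9.57 × 10^-2 = 1.7 × 10^-5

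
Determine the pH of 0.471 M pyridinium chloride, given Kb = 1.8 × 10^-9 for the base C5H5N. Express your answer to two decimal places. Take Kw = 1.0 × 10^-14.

C5H5NH+ is the conjugate acid of the weak base C5H5N.
Ka = Kw/Kb = 1.0×10^-14 / 1.8 × 10^-9 = 5.56 × 10^-6
From the ICE table, Ka = [H+]²/(0.471 − [H+]) = 5.56 × 10^-6.
Since Ka ≪ C₀, [H+] ≈ √(Ka·C₀) = 1.62 × 10^-3 M.
pH = −log[H+] = −log(1.62 × 10^-3) = 2.79

pH = 2.79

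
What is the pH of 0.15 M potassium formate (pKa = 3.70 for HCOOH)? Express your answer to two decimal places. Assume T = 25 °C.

HCOO- is the conjugate base of the weak acid HCOOH.
Ka = 10^(−3.70) = 2.00 × 10^-4
Kb = Kw/Ka = 1.0×10^-14 / 2.00 × 10^-4 = 5.00 × 10^-11
From the ICE table, Kb = [OH-]²/(0.15 − [OH-]) = 5.00 × 10^-11.
Since Kb ≪ C₀, [OH-] ≈ √(Kb·C₀) = 2.74 × 10^-6 M.
Check: 0.0018% ionized — well under 5%, approximation valid.
pOH = −log(2.74 × 10^-6) = 5.56; pH = 14.00 − 5.56 = 8.44

pH = 8.44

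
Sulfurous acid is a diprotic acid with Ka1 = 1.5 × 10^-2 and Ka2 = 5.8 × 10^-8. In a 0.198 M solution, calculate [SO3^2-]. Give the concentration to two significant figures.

First ionization gives [H+] ≈ [HSO3-] = 4.75 × 10^-2 M.
Second step: Ka2 = [H+][SO3^2-]/[HSO3-] ≈ [SO3^2-] (since [H+] ≈ [HSO3-]).
So [SO3^2-] ≈ Ka2.

5.8 × 10^-8 M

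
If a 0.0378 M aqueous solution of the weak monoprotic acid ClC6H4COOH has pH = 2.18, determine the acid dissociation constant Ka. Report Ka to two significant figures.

[H+] = 10^(-2.18) = 6.61 × 10^-3 M
At equilibrium [HA] = 0.0378 − 6.61 × 10^-3 = 3.12 × 10^-2 M
Ka = [H+][A-]/[HA] = (6.61 × 10^-3)² / 3.12 × 10^-2 = 1.4 × 10^-3

Ka = 1.4 × 10^-3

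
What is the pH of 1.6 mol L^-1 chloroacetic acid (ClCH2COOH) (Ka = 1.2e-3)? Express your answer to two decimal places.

pH = 1.36

ClCH2COOH ⇌ ClCH2COO- + H+
Let x = [H+] at equilibrium. Ka = x²/(1.6 − x).
Since Ka ≪ C₀, x ≈ √(Ka·C₀) = 4.38 × 10^-2 M.
pH = −log(4.38 × 10^-2) = 1.36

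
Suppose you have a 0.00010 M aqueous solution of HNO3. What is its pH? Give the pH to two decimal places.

HNO3 is a strong acid and dissociates completely, so [H+] = 0.00010 M.
pH = -log(0.0001) = 4.00

pH = 4.00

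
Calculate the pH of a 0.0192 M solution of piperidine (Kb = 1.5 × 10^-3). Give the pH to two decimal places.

pH = 11.67

C5H10NH + H2O ⇌ C5H10NH2+ + OH-
From the ICE table, Kb = [OH-]²/(0.0192 − [OH-]) = 1.5 × 10^-3.
[OH-] is not negligible relative to C₀; solve [OH-]² + 0.0015·[OH-] − 2.88e-05 = 0.
[OH-] = (−Kb + √(Kb² + 4·Kb·C₀))/2 = 4.67 × 10^-3 M
pOH = 2.33, so pH = 14.00 − pOH = 11.67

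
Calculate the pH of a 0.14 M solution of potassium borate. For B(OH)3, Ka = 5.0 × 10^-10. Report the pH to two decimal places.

pH = 11.22

B(OH)4- is the conjugate base of the weak acid B(OH)3.
Kb = Kw/Ka = 1.0×10^-14 / 5.0 × 10^-10 = 2.00 × 10^-5
Let x = [OH-] at equilibrium. Kb = x²/(0.14 − x).
Since Kb ≪ C₀, x ≈ √(Kb·C₀) = 1.67 × 10^-3 M.
Check: 1.2% ionized — well under 5%, approximation valid.
pOH = −log(1.67 × 10^-3) = 2.78; pH = 14.00 − 2.78 = 11.22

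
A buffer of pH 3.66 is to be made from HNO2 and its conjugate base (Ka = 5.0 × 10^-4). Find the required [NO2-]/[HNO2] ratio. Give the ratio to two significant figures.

pKa = -log(5.0 × 10^-4) = 3.301
pH = pKa + log(r) ⇒ log(r) = 3.66 − 3.301 = +0.359
r = [NO2-]/[HNO2] = 10^(+0.359) = 2.29

ratio = 2.3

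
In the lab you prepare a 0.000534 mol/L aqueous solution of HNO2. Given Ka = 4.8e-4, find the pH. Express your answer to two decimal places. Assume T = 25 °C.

pH = 3.49

HNO2 ⇌ NO2- + H+
From the ICE table, Ka = [H+]²/(0.000534 − [H+]) = 4.8 × 10^-4.
[H+] is not negligible relative to C₀; solve [H+]² + 0.00048·[H+] − 2.56e-07 = 0.
[H+] = (−Ka + √(Ka² + 4·Ka·C₀))/2 = 3.20 × 10^-4 M
pH = −log(3.20 × 10^-4) = 3.49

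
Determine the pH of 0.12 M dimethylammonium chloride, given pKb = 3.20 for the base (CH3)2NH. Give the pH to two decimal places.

pH = 5.86

(CH3)2NH2+ is the conjugate acid of the weak base (CH3)2NH.
Kb = 10^(−3.20) = 6.31 × 10^-4
Ka = Kw/Kb = 1.0×10^-14 / 6.31 × 10^-4 = 1.58 × 10^-11
Ka = [H+]²/(0.12 − [H+]) = 1.58 × 10^-11
Since Ka ≪ C₀, [H+] ≈ √(Ka·C₀) = 1.38 × 10^-6 M.
([H+]/C₀ = 0.0011% < 5%, so the approximation holds.)
pH = −log(1.38 × 10^-6) = 5.86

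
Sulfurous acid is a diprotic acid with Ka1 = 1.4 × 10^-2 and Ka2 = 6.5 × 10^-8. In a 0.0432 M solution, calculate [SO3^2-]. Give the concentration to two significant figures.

First ionization gives [H+] ≈ [HSO3-] = 1.86 × 10^-2 M.
Second step: Ka2 = [H+][SO3^2-]/[HSO3-] ≈ [SO3^2-] (since [H+] ≈ [HSO3-]).
So [SO3^2-] ≈ Ka2.

6.5 × 10^-8 M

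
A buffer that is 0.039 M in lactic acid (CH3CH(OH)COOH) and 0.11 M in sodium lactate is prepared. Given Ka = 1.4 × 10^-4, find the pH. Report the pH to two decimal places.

pH = 4.30

pKa = −log(1.4 × 10^-4) = 3.854
Henderson–Hasselbalch: pH = pKa + log([CH3CH(OH)COO-]/[CH3CH(OH)COOH]) = 3.854 + log(0.11/0.039)
pH = 3.854 + (+0.450) = 4.30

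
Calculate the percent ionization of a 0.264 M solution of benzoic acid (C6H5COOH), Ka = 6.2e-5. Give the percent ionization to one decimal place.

1.5%

C6H5COOH ⇌ C6H5COO- + H+; let x = [H+] at equilibrium.
x ≈ √(Ka·C₀) = √(6.2 × 10^-5 × 0.264) = 4.05 × 10^-3 M
Fraction ionized = 4.05 × 10^-3 / 0.264 = 0.0153 → 1.5%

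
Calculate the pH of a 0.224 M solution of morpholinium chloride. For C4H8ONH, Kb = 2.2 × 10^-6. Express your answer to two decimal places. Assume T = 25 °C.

pH = 4.50

C4H8ONH2+ is the conjugate acid of the weak base C4H8ONH.
Ka = Kw/Kb = 1.0×10^-14 / 2.2 × 10^-6 = 4.55 × 10^-9
From the ICE table, Ka = x²/(0.224 − x) = 4.55 × 10^-9.
Assume x ≪ 0.224: x ≈ √(4.55 × 10^-9 × 0.224) = 3.19 × 10^-5 M
pH = −log(3.19 × 10^-5) = 4.50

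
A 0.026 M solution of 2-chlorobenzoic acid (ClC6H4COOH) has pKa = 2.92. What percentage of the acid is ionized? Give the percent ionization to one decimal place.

19.3%

ClC6H4COOH ⇌ ClC6H4COO- + H+; let x = [H+] at equilibrium.
Ka = 10^(−2.92) = 1.20 × 10^-3
Solve x² + 0.0012x − 3.12e-05 = 0 → x = 5.02 × 10^-3 M
% ionization = x/C₀ × 100% = 5.02 × 10^-3/0.026 × 100% = 19.3%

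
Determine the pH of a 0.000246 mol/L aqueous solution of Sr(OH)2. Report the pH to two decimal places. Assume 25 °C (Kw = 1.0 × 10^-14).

pH = 10.69

Sr(OH)2 is a strong base (each formula unit releases 2 OH-); [OH-] = 0.000492 M.
pOH = -log(0.000492) = 3.31
pH = 14.00 - 3.31 = 10.69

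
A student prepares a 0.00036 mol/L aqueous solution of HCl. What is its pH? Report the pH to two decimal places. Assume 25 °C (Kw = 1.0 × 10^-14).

HCl is a strong acid and dissociates completely, so [H+] = 0.00036 M.
pH = -log(0.00036) = 3.44

pH = 3.44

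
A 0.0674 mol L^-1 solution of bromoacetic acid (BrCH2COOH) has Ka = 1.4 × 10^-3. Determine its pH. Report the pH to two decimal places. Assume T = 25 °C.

pH = 2.04

BrCH2COOH ⇌ BrCH2COO- + H+
From the ICE table, Ka = x²/(0.0674 − x) = 1.4 × 10^-3.
The 5% rule fails; solving x² + Ka·x − Ka·C₀ = 0 exactly:
x = [−0.0014 + √(0.0014² + 0.000377)]/2 = 9.04 × 10^-3 M
pH = −log(9.04 × 10^-3) = 2.04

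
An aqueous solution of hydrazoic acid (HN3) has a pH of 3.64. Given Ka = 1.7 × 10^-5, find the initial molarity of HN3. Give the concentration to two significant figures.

C₀ = 3.3 × 10^-3 M

[H+] = 10^(-3.64) = 2.29 × 10^-4 M = x
Ka = x²/(C₀ − x) ⇒ C₀ = x + x²/Ka
C₀ = 2.29 × 10^-4 + (2.29 × 10^-4)²/(1.7 × 10^-5) = 3.31 × 10^-3 M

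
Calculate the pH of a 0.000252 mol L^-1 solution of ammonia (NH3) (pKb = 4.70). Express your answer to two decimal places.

pH = 9.79

NH3 + H2O ⇌ NH4+ + OH-
Kb = 10^(−4.70) = 2.00 × 10^-5
From the ICE table, Kb = x²/(0.000252 − x) = 2.00 × 10^-5.
The 5% rule fails; solving x² + Kb·x − Kb·C₀ = 0 exactly:
x = [−2e-05 + √(2e-05² + 2.02e-08)]/2 = 6.17 × 10^-5 M
pOH = 4.21, so pH = 14.00 − pOH = 9.79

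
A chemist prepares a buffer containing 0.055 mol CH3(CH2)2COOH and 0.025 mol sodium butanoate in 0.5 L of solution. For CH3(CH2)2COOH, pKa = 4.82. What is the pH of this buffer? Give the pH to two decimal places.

pH = 4.48

pH = pKa + log([A⁻]/[HA]) = 4.82 + log(0.025/0.055)
pH = 4.82 + (-0.342) = 4.48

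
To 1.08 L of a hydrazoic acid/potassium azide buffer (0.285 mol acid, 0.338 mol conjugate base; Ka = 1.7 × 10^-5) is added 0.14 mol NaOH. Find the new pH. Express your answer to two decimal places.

After neutralization: n(HN3) = 0.145 mol, n(N3-) = 0.478 mol.
pKa = −log(1.7 × 10^-5) = 4.770
pH = pKa + log([A⁻]/[HA]) = 4.770 + log(0.478/0.145) = 4.770 +0.518

pH = 5.29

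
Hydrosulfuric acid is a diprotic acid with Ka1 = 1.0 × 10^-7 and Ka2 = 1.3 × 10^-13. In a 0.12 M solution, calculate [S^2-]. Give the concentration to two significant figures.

First ionization gives [H+] ≈ [HS-] = 1.10 × 10^-4 M.
Second step: Ka2 = [H+][S^2-]/[HS-] ≈ [S^2-] (since [H+] ≈ [HS-]).
So [S^2-] ≈ Ka2.

1.3 × 10^-13 M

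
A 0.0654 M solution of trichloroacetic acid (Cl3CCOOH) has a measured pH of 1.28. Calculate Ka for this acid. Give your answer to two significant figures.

[H+] = 10^(-1.28) = 5.25 × 10^-2 M
At equilibrium [HA] = 0.0654 − 5.25 × 10^-2 = 1.29 × 10^-2 M
Ka = [H+][A-]/[HA] = (5.25 × 10^-2)² / 1.29 × 10^-2 = 2.1 × 10^-1

Ka = 2.1 × 10^-1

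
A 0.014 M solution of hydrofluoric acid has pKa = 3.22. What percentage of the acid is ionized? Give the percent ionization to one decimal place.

HF ⇌ F- + H+; let x = [H+] at equilibrium.
Ka = 10^(−3.22) = 6.03 × 10^-4
Ka = x²/(C₀ − x); solving the quadratic gives x = 2.62 × 10^-3 M.
% ionization = x/C₀ × 100% = 2.62 × 10^-3/0.014 × 100% = 18.7%

18.7%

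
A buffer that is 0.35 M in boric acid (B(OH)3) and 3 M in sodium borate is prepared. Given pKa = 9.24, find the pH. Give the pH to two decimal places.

pH = 10.17

pH = pKa + log([A⁻]/[HA]) = 9.24 + log(3/0.35)
pH = 9.24 + (+0.933) = 10.17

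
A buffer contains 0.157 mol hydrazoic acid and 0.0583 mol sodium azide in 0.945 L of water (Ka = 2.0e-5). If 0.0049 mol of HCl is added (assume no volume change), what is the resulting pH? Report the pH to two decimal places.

pH = 4.22

After neutralization: n(HN3) = 0.162 mol, n(N3-) = 0.0534 mol.
pKa = −log(2.0 × 10^-5) = 4.699
Henderson–Hasselbalch with mole ratio 0.0534/0.162: pH = 4.699 + (-0.482)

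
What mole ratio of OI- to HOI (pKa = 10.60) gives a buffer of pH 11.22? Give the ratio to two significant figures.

ratio = 4.2

pH = pKa + log(r) ⇒ log(r) = 11.22 − 10.60 = +0.62
r = [OI-]/[HOI] = 10^(+0.62) = 4.17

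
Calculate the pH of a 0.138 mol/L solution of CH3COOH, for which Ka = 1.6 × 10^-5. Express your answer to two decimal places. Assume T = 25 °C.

CH3COOH ⇌ CH3COO- + H+
Ka = [H+]²/(0.138 − [H+]) = 1.6 × 10^-5
Assume [H+] ≪ 0.138: [H+] ≈ √(1.6 × 10^-5 × 0.138) = 1.49 × 10^-3 M
([H+]/C₀ = 1.1% < 5%, so the approximation holds.)
pH = −log[H+] = −log(1.49 × 10^-3) = 2.83

pH = 2.83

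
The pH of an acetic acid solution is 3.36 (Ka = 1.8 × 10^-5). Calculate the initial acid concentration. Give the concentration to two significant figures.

C₀ = 1.1 × 10^-2 M

[H+] = 10^(-3.36) = 4.37 × 10^-4 M = x
Ka = x²/(C₀ − x) ⇒ C₀ = x + x²/Ka
C₀ = 4.37 × 10^-4 + (4.37 × 10^-4)²/(1.8 × 10^-5) = 1.10 × 10^-2 M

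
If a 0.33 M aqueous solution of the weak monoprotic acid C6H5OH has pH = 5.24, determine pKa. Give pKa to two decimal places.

pKa = 10.00

[H+] = 10^(-5.24) = 5.75 × 10^-6 M
At equilibrium [HA] = 0.33 − 5.75 × 10^-6 = 3.30 × 10^-1 M
Ka = [H+][A-]/[HA] = (5.75 × 10^-6)² / 3.30 × 10^-1 = 1.00 × 10^-10
pKa = -log(1.00 × 10^-10) = 10.00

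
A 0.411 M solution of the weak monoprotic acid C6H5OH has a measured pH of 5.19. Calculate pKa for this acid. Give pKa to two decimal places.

pKa = 9.99

[H+] = 10^(-5.19) = 6.46 × 10^-6 M
At equilibrium [HA] = 0.411 − 6.46 × 10^-6 = 4.11 × 10^-1 M
Ka = [H+][A-]/[HA] = (6.46 × 10^-6)² / 4.11 × 10^-1 = 1.02 × 10^-10
pKa = -log(1.02 × 10^-10) = 9.99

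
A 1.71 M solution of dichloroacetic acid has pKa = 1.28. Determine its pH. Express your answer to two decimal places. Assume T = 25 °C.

Cl2CHCOOH ⇌ Cl2CHCOO- + H+
Ka = 10^(−1.28) = 5.25 × 10^-2
Ka = [H+]²/(1.71 − [H+]) = 5.25 × 10^-2
Here C₀/Ka ≈ 32.6, so the small-[H+] approximation fails. Use the quadratic:
[H+] = (−Ka + √(Ka² + 4·Ka·C₀))/2 = 2.75 × 10^-1 M
pH = −log[H+] = −log(2.75 × 10^-1) = 0.56

pH = 0.56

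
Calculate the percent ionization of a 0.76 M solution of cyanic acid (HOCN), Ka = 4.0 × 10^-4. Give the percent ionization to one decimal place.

HOCN ⇌ OCN- + H+; let x = [H+] at equilibrium.
x ≈ √(Ka·C₀) = √(4.0 × 10^-4 × 0.76) = 1.74 × 10^-2 M
Fraction ionized = 1.74 × 10^-2 / 0.76 = 0.0229 → 2.3%

2.3%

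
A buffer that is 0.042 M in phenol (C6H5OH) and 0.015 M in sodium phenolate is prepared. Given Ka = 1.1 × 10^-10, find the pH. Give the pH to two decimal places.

pH = 9.51

pKa = −log(1.1 × 10^-10) = 9.959
Using pH = pKa + log([base]/[acid]) with [base]/[acid] = 0.015/0.042:
pH = 9.959 + (-0.447) = 9.51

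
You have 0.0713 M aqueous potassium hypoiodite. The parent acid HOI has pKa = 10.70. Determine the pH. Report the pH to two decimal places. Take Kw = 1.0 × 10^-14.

pH = 11.76

OI- is the conjugate base of the weak acid HOI.
Ka = 10^(−10.70) = 2.00 × 10^-11
Kb = Kw/Ka = 1.0×10^-14 / 2.00 × 10^-11 = 5.00 × 10^-4
Kb = [OH-]²/(0.0713 − [OH-]) = 5.00 × 10^-4
[OH-] is not negligible relative to C₀; solve [OH-]² + 0.0005·[OH-] − 3.56e-05 = 0.
[OH-] = (−Kb + √(Kb² + 4·Kb·C₀))/2 = 5.73 × 10^-3 M
pOH = −log(5.73 × 10^-3) = 2.24; pH = 14.00 − 2.24 = 11.76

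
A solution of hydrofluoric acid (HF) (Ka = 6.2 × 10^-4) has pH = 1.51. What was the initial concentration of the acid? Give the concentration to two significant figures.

C₀ = 1.6 M

[H+] = 10^(-1.51) = 3.09 × 10^-2 M = x
Ka = x²/(C₀ − x) ⇒ C₀ = x + x²/Ka
C₀ = 3.09 × 10^-2 + (3.09 × 10^-2)²/(6.2 × 10^-4) = 1.57 M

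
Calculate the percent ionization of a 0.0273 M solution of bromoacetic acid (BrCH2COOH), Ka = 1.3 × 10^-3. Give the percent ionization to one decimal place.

19.6%

BrCH2COOH ⇌ BrCH2COO- + H+; let x = [H+] at equilibrium.
Ka = x²/(C₀ − x); solving the quadratic gives x = 5.34 × 10^-3 M.
Fraction ionized = 5.34 × 10^-3 / 0.0273 = 0.1956 → 19.6%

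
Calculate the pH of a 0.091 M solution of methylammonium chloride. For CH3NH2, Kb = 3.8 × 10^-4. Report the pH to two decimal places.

pH = 5.81

CH3NH3+ is the conjugate acid of the weak base CH3NH2.
Ka = Kw/Kb = 1.0×10^-14 / 3.8 × 10^-4 = 2.63 × 10^-11
From the ICE table, Ka = [H+]²/(0.091 − [H+]) = 2.63 × 10^-11.
Neglecting [H+] in the denominator: [H+] = √(2.63 × 10^-11 × 0.091) = 1.55 × 10^-6 M
pH = −log[H+] = −log(1.55 × 10^-6) = 5.81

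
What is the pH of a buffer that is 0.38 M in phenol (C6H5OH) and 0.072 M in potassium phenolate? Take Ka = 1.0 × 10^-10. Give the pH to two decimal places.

pH = 9.28

pKa = −log(1.0 × 10^-10) = 10.000
Henderson–Hasselbalch: pH = pKa + log([C6H5O-]/[C6H5OH]) = 10.000 + log(0.072/0.38)
pH = 10.000 + (-0.722) = 9.28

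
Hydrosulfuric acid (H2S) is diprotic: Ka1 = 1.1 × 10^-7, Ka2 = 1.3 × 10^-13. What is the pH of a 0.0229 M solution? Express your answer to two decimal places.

pH = 4.30

Ka1 ≫ Ka2, so treat the first dissociation as the only significant source of H+.
Ka1 = x²/(0.0229 − x) = 1.1 × 10^-7
x ≈ √(1.1 × 10^-7 × 0.0229) = 5.02 × 10^-5 M
pH = −log(5.02 × 10^-5) = 4.30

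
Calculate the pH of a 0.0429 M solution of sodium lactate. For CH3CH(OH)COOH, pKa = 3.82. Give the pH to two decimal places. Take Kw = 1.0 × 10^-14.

CH3CH(OH)COO- is the conjugate base of the weak acid CH3CH(OH)COOH.
Ka = 10^(−3.82) = 1.51 × 10^-4
Kb = Kw/Ka = 1.0×10^-14 / 1.51 × 10^-4 = 6.62 × 10^-11
From the ICE table, Kb = x²/(0.0429 − x) = 6.62 × 10^-11.
Neglecting x in the denominator: x = √(6.62 × 10^-11 × 0.0429) = 1.69 × 10^-6 M
Check: 0.0039% ionized — well under 5%, approximation valid.
pOH = 5.77, so pH = 14.00 − pOH = 8.23

pH = 8.23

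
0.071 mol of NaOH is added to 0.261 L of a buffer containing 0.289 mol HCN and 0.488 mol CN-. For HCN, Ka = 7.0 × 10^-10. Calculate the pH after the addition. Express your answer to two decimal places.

After neutralization: n(HCN) = 0.218 mol, n(CN-) = 0.559 mol.
pKa = −log(7.0 × 10^-10) = 9.155
pH = pKa + log(n_CN-/n_HCN) = 9.155 + log(0.559/0.218) = 9.155 + (+0.409)

pH = 9.56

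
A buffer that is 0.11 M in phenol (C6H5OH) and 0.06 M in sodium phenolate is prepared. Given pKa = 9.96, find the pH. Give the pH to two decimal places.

pH = 9.70

Using pH = pKa + log([base]/[acid]) with [base]/[acid] = 0.06/0.11:
pH = 9.96 + (-0.263) = 9.70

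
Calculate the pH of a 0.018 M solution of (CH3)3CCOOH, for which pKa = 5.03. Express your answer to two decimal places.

(CH3)3CCOOH ⇌ (CH3)3CCOO- + H+
Ka = 10^(−5.03) = 9.33 × 10^-6
Let x = [H+] at equilibrium. Ka = x²/(0.018 − x).
Assume x ≪ 0.018: x ≈ √(9.33 × 10^-6 × 0.018) = 4.10 × 10^-4 M
pH = −log(4.10 × 10^-4) = 3.39

pH = 3.39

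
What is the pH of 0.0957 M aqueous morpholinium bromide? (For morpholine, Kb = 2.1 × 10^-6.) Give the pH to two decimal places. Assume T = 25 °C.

pH = 4.67

C4H8ONH2+ is the conjugate acid of the weak base C4H8ONH.
Ka = Kw/Kb = 1.0×10^-14 / 2.1 × 10^-6 = 4.76 × 10^-9
From the ICE table, Ka = [H+]²/(0.0957 − [H+]) = 4.76 × 10^-9.
Since Ka ≪ C₀, [H+] ≈ √(Ka·C₀) = 2.13 × 10^-5 M.
pH = −log[H+] = −log(2.13 × 10^-5) = 4.67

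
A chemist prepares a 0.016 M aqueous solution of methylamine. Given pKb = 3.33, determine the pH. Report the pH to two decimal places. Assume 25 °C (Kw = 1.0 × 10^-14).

CH3NH2 + H2O ⇌ CH3NH3+ + OH-
Kb = 10^(−3.33) = 4.68 × 10^-4
Kb = [OH-]²/(0.016 − [OH-]) = 4.68 × 10^-4
Here C₀/Kb ≈ 34.2, so the small-[OH-] approximation fails. Use the quadratic:
[OH-] = (−Kb + √(Kb² + 4·Kb·C₀))/2 = 2.51 × 10^-3 M
pOH = −log(2.51 × 10^-3) = 2.60; pH = 14.00 − 2.60 = 11.40

pH = 11.40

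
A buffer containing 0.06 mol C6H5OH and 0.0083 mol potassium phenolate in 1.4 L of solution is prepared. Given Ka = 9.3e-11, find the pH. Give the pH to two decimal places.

pH = 9.17

pKa = −log(9.3 × 10^-11) = 10.032
Henderson–Hasselbalch: pH = pKa + log([C6H5O-]/[C6H5OH]) = 10.032 + log(0.0083/0.06)
pH = 10.032 + (-0.859) = 9.17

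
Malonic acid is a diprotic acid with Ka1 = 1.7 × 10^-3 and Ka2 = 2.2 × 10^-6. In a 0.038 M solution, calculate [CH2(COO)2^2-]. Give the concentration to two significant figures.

2.2 × 10^-6 M

First ionization gives [H+] ≈ [CH2(COOH)COO-] = 7.23 × 10^-3 M.
Second step: Ka2 = [H+][CH2(COO)2^2-]/[CH2(COOH)COO-] ≈ [CH2(COO)2^2-] (since [H+] ≈ [CH2(COOH)COO-]).
So [CH2(COO)2^2-] ≈ Ka2.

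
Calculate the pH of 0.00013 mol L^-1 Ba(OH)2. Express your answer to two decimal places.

pH = 10.41

Ba(OH)2 is a strong base (each formula unit releases 2 OH-); [OH-] = 0.00026 M.
pOH = -log(0.00026) = 3.59
pH = 14.00 - 3.59 = 10.41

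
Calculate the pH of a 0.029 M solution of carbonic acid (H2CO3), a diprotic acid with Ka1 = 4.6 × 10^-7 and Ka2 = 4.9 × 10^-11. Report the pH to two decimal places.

Ka1 ≫ Ka2, so treat the first dissociation as the only significant source of H+.
Ka1 = x²/(0.029 − x) = 4.6 × 10^-7
x ≈ √(4.6 × 10^-7 × 0.029) = 1.15 × 10^-4 M
pH = −log(1.15 × 10^-4) = 3.94

pH = 3.94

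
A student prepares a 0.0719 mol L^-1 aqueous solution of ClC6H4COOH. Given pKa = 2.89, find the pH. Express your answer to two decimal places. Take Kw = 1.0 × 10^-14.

pH = 2.05

ClC6H4COOH ⇌ ClC6H4COO- + H+
Ka = 10^(−2.89) = 1.29 × 10^-3
Let x = [H+] at equilibrium. Ka = x²/(0.0719 − x).
The 5% rule fails; solving x² + Ka·x − Ka·C₀ = 0 exactly:
x = [−0.00129 + √(0.00129² + 0.000371)]/2 = 9.01 × 10^-3 M
pH = −log(9.01 × 10^-3) = 2.05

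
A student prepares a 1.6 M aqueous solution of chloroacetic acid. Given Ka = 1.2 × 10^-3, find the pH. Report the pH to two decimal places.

ClCH2COOH ⇌ ClCH2COO- + H+
Ka = x²/(1.6 − x) = 1.2 × 10^-3
Assume x ≪ 1.6: x ≈ √(1.2 × 10^-3 × 1.6) = 4.38 × 10^-2 M
pH = −log(4.38 × 10^-2) = 1.36

pH = 1.36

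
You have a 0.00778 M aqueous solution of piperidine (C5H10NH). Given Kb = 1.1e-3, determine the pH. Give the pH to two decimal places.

C5H10NH + H2O ⇌ C5H10NH2+ + OH-
Let x = [OH-] at equilibrium. Kb = x²/(0.00778 − x).
The 5% rule fails; solving x² + Kb·x − Kb·C₀ = 0 exactly:
x = (−Kb + √(Kb² + 4·Kb·C₀))/2 = 2.43 × 10^-3 M
pOH = −log(2.43 × 10^-3) = 2.61; pH = 14.00 − 2.61 = 11.39

pH = 11.39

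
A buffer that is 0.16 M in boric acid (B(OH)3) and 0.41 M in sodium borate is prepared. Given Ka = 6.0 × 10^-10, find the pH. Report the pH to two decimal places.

pKa = −log(6.0 × 10^-10) = 9.222
Henderson–Hasselbalch: pH = pKa + log([B(OH)4-]/[B(OH)3]) = 9.222 + log(0.41/0.16)
pH = 9.222 + (+0.409) = 9.63

pH = 9.63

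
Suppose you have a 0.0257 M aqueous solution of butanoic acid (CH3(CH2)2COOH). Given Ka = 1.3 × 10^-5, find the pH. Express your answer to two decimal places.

CH3(CH2)2COOH ⇌ CH3(CH2)2COO- + H+
From the ICE table, Ka = x²/(0.0257 − x) = 1.3 × 10^-5.
Assume x ≪ 0.0257: x ≈ √(1.3 × 10^-5 × 0.0257) = 5.78 × 10^-4 M
pH = −log(5.78 × 10^-4) = 3.24

pH = 3.24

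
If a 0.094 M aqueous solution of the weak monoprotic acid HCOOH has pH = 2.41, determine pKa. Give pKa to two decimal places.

pKa = 3.77

[H+] = 10^(-2.41) = 3.89 × 10^-3 M
At equilibrium [HA] = 0.094 − 3.89 × 10^-3 = 9.01 × 10^-2 M
Ka = [H+][A-]/[HA] = (3.89 × 10^-3)² / 9.01 × 10^-2 = 1.68 × 10^-4
pKa = -log(1.68 × 10^-4) = 3.77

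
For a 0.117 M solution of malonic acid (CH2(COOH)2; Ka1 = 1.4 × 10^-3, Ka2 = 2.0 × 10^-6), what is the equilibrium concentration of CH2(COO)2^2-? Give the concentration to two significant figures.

2.0 × 10^-6 M

First ionization gives [H+] ≈ [CH2(COOH)COO-] = 1.21 × 10^-2 M.
Second step: Ka2 = [H+][CH2(COO)2^2-]/[CH2(COOH)COO-] ≈ [CH2(COO)2^2-] (since [H+] ≈ [CH2(COOH)COO-]).
So [CH2(COO)2^2-] ≈ Ka2.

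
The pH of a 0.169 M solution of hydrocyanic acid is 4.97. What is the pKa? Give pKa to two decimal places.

pKa = 9.17

[H+] = 10^(-4.97) = 1.07 × 10^-5 M
At equilibrium [HA] = 0.169 − 1.07 × 10^-5 = 1.69 × 10^-1 M
Ka = [H+][A-]/[HA] = (1.07 × 10^-5)² / 1.69 × 10^-1 = 6.77 × 10^-10
pKa = -log(6.77 × 10^-10) = 9.17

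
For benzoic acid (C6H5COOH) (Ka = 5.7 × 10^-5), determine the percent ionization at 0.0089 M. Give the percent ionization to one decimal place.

C6H5COOH ⇌ C6H5COO- + H+; let x = [H+] at equilibrium.
Solve x² + 5.7e-05x − 5.07e-07 = 0 → x = 6.84 × 10^-4 M
Fraction ionized = 6.84 × 10^-4 / 0.0089 = 0.0769 → 7.7%

7.7%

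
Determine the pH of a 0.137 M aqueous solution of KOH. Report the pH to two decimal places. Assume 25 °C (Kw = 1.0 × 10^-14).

KOH is a strong base; [OH-] = 0.137 M.
pOH = -log(0.137) = 0.86
pH = 14.00 - 0.86 = 13.14

pH = 13.14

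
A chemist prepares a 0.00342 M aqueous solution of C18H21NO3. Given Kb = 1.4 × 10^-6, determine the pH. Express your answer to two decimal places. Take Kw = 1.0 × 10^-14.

pH = 9.84

C18H21NO3 + H2O ⇌ C18H22NO3+ + OH-
Let x = [OH-] at equilibrium. Kb = x²/(0.00342 − x).
Since Kb ≪ C₀, x ≈ √(Kb·C₀) = 6.92 × 10^-5 M.
(x/C₀ = 2% < 5%, so the approximation holds.)
pOH = 4.16, so pH = 14.00 − pOH = 9.84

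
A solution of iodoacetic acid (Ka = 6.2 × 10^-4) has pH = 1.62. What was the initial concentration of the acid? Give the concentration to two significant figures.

[H+] = 10^(-1.62) = 2.40 × 10^-2 M = x
Ka = x²/(C₀ − x) ⇒ C₀ = x + x²/Ka
C₀ = 2.40 × 10^-2 + (2.40 × 10^-2)²/(6.2 × 10^-4) = 9.53 × 10^-1 M

C₀ = 9.5 × 10^-1 M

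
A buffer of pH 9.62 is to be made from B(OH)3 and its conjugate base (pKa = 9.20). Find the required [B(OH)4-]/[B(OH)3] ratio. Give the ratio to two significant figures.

pH = pKa + log(r) ⇒ log(r) = 9.62 − 9.20 = +0.42
r = [B(OH)4-]/[B(OH)3] = 10^(+0.42) = 2.63

ratio = 2.6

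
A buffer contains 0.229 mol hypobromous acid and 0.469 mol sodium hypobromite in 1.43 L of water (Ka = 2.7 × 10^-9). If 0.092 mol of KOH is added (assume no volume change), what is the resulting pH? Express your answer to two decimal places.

After neutralization: n(HOBr) = 0.137 mol, n(OBr-) = 0.561 mol.
pKa = −log(2.7 × 10^-9) = 8.569
Henderson–Hasselbalch with mole ratio 0.561/0.137: pH = 8.569 + (+0.612)

pH = 9.18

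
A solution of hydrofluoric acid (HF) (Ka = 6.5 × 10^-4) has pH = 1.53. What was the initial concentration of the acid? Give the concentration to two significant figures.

C₀ = 1.4 M

[H+] = 10^(-1.53) = 2.95 × 10^-2 M = x
Ka = x²/(C₀ − x) ⇒ C₀ = x + x²/Ka
C₀ = 2.95 × 10^-2 + (2.95 × 10^-2)²/(6.5 × 10^-4) = 1.37 M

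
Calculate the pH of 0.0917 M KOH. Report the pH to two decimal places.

KOH is a strong base; [OH-] = 0.0917 M.
pOH = -log(0.0917) = 1.04
pH = 14.00 - 1.04 = 12.96

pH = 12.96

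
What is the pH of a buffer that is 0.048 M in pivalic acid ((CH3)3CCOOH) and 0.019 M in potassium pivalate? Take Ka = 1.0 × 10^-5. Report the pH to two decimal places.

pH = 4.60

pKa = −log(1.0 × 10^-5) = 5.000
Henderson–Hasselbalch: pH = pKa + log([(CH3)3CCOO-]/[(CH3)3CCOOH]) = 5.000 + log(0.019/0.048)
pH = 5.000 + (-0.402) = 4.60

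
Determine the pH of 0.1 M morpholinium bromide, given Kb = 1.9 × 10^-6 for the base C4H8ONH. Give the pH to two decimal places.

C4H8ONH2+ is the conjugate acid of the weak base C4H8ONH.
Ka = Kw/Kb = 1.0×10^-14 / 1.9 × 10^-6 = 5.26 × 10^-9
Let x = [H+] at equilibrium. Ka = x²/(0.1 − x).
Neglecting x in the denominator: x = √(5.26 × 10^-9 × 0.1) = 2.29 × 10^-5 M
(x/C₀ = 0.023% < 5%, so the approximation holds.)
pH = −log[H+] = −log(2.29 × 10^-5) = 4.64

pH = 4.64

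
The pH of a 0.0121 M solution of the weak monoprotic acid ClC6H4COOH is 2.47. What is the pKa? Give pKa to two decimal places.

[H+] = 10^(-2.47) = 3.39 × 10^-3 M
At equilibrium [HA] = 0.0121 − 3.39 × 10^-3 = 8.71 × 10^-3 M
Ka = [H+][A-]/[HA] = (3.39 × 10^-3)² / 8.71 × 10^-3 = 1.32 × 10^-3
pKa = -log(1.32 × 10^-3) = 2.88

pKa = 2.88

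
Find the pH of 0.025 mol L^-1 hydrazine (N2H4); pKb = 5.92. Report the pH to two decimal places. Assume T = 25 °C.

pH = 10.24

N2H4 + H2O ⇌ N2H5+ + OH-
Kb = 10^(−5.92) = 1.20 × 10^-6
Let x = [OH-] at equilibrium. Kb = x²/(0.025 − x).
Neglecting x in the denominator: x = √(1.20 × 10^-6 × 0.025) = 1.73 × 10^-4 M
Check: 0.69% ionized — well under 5%, approximation valid.
pOH = −log(1.73 × 10^-4) = 3.76; pH = 14.00 − 3.76 = 10.24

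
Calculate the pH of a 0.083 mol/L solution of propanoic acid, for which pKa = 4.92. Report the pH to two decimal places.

CH3CH2COOH ⇌ CH3CH2COO- + H+
Ka = 10^(−4.92) = 1.20 × 10^-5
Ka = x²/(0.083 − x) = 1.20 × 10^-5
Assume x ≪ 0.083: x ≈ √(1.20 × 10^-5 × 0.083) = 9.98 × 10^-4 M
(x/C₀ = 1.2% < 5%, so the approximation holds.)
pH = −log[H+] = −log(9.98 × 10^-4) = 3.00

pH = 3.00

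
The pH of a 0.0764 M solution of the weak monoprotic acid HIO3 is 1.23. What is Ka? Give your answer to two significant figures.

[H+] = 10^(-1.23) = 5.89 × 10^-2 M
At equilibrium [HA] = 0.0764 − 5.89 × 10^-2 = 1.75 × 10^-2 M
Ka = [H+][A-]/[HA] = (5.89 × 10^-2)² / 1.75 × 10^-2 = 2.0 × 10^-1

Ka = 2.0 × 10^-1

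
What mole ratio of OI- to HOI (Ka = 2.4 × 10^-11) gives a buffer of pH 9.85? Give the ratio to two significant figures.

ratio = 0.17

pKa = -log(2.4 × 10^-11) = 10.620
pH = pKa + log(r) ⇒ log(r) = 9.85 − 10.620 = -0.770
r = [OI-]/[HOI] = 10^(-0.770) = 0.17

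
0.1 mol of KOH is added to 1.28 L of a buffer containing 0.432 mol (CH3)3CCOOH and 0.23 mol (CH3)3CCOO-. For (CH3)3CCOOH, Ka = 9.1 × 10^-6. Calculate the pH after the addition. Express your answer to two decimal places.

pH = 5.04

After neutralization: n((CH3)3CCOOH) = 0.332 mol, n((CH3)3CCOO-) = 0.33 mol.
pKa = −log(9.1 × 10^-6) = 5.041
pH = pKa + log([A⁻]/[HA]) = 5.041 + log(0.33/0.332) = 5.041 -0.003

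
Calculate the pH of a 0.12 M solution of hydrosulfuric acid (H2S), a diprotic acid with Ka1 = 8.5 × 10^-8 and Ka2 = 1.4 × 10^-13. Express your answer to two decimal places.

Ka1 ≫ Ka2, so treat the first dissociation as the only significant source of H+.
Ka1 = x²/(0.12 − x) = 8.5 × 10^-8
x ≈ √(8.5 × 10^-8 × 0.12) = 1.01 × 10^-4 M
pH = −log(1.01 × 10^-4) = 4.00

pH = 4.00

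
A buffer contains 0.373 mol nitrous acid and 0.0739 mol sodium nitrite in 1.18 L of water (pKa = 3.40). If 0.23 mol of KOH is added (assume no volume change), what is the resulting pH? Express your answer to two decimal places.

OH- converts HNO2 to NO2-: HNO2 → 0.143 mol, NO2- → 0.304 mol.
Henderson–Hasselbalch with mole ratio 0.304/0.143: pH = 3.40 + (+0.328)

pH = 3.73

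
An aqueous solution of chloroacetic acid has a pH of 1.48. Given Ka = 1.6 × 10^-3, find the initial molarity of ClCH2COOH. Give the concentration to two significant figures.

C₀ = 7.2 × 10^-1 M

[H+] = 10^(-1.48) = 3.31 × 10^-2 M = x
Ka = x²/(C₀ − x) ⇒ C₀ = x + x²/Ka
C₀ = 3.31 × 10^-2 + (3.31 × 10^-2)²/(1.6 × 10^-3) = 7.18 × 10^-1 M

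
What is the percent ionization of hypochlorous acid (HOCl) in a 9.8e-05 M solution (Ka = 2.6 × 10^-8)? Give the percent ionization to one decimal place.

HOCl ⇌ OCl- + H+; let x = [H+] at equilibrium.
x ≈ √(Ka·C₀) = √(2.6 × 10^-8 × 9.8e-05) = 1.60 × 10^-6 M
Fraction ionized = 1.60 × 10^-6 / 9.8e-05 = 0.0163 → 1.6%

1.6%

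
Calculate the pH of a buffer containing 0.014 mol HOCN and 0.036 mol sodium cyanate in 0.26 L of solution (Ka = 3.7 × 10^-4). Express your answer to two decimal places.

pKa = −log(3.7 × 10^-4) = 3.432
Using pH = pKa + log([base]/[acid]) with [base]/[acid] = 0.036/0.014:
pH = 3.432 + (+0.410) = 3.84

pH = 3.84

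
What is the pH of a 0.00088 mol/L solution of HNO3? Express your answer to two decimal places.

pH = 3.06

HNO3 is a strong acid and dissociates completely, so [H+] = 0.00088 M.
pH = -log(0.00088) = 3.06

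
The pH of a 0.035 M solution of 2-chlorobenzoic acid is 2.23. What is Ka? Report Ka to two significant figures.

[H+] = 10^(-2.23) = 5.89 × 10^-3 M
At equilibrium [HA] = 0.035 − 5.89 × 10^-3 = 2.91 × 10^-2 M
Ka = [H+][A-]/[HA] = (5.89 × 10^-3)² / 2.91 × 10^-2 = 1.2 × 10^-3

Ka = 1.2 × 10^-3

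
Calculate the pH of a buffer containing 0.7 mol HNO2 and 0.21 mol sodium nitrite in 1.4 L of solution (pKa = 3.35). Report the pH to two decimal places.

pH = pKa + log([A⁻]/[HA]) = 3.35 + log(0.21/0.7)
pH = 3.35 + (-0.523) = 2.83

pH = 2.83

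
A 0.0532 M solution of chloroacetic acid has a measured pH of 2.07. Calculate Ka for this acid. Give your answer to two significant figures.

[H+] = 10^(-2.07) = 8.51 × 10^-3 M
At equilibrium [HA] = 0.0532 − 8.51 × 10^-3 = 4.47 × 10^-2 M
Ka = [H+][A-]/[HA] = (8.51 × 10^-3)² / 4.47 × 10^-2 = 1.6 × 10^-3

Ka = 1.6 × 10^-3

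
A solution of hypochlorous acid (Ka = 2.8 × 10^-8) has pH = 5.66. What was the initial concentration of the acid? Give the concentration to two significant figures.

C₀ = 1.7 × 10^-4 M

[H+] = 10^(-5.66) = 2.19 × 10^-6 M = x
Ka = x²/(C₀ − x) ⇒ C₀ = x + x²/Ka
C₀ = 2.19 × 10^-6 + (2.19 × 10^-6)²/(2.8 × 10^-8) = 1.73 × 10^-4 M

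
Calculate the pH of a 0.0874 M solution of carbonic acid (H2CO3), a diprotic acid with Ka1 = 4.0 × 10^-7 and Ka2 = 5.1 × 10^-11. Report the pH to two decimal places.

Ka1 ≫ Ka2, so treat the first dissociation as the only significant source of H+.
Ka1 = x²/(0.0874 − x) = 4.0 × 10^-7
x ≈ √(4.0 × 10^-7 × 0.0874) = 1.87 × 10^-4 M
pH = −log(1.87 × 10^-4) = 3.73

pH = 3.73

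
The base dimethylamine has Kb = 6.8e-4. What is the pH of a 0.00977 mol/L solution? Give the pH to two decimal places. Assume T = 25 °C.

(CH3)2NH + H2O ⇌ (CH3)2NH2+ + OH-
Kb = x²/(0.00977 − x) = 6.8 × 10^-4
x is not negligible relative to C₀; solve x² + 0.00068·x − 6.64e-06 = 0.
x = [−0.00068 + √(0.00068² + 2.66e-05)]/2 = 2.26 × 10^-3 M
pOH = 2.65, so pH = 14.00 − pOH = 11.35

pH = 11.35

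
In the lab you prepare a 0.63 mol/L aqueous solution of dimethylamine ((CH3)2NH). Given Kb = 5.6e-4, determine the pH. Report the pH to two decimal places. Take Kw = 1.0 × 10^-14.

pH = 12.27

(CH3)2NH + H2O ⇌ (CH3)2NH2+ + OH-
Let x = [OH-] at equilibrium. Kb = x²/(0.63 − x).
Assume x ≪ 0.63: x ≈ √(5.6 × 10^-4 × 0.63) = 1.88 × 10^-2 M
pOH = −log(1.88 × 10^-2) = 1.73; pH = 14.00 − 1.73 = 12.27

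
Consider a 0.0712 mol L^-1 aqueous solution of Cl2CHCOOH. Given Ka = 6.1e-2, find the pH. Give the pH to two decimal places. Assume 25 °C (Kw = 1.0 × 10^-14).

Cl2CHCOOH ⇌ Cl2CHCOO- + H+
Ka = [H+]²/(0.0712 − [H+]) = 6.1 × 10^-2
[H+] is not negligible relative to C₀; solve [H+]² + 0.061·[H+] − 0.00434 = 0.
[H+] = [−0.061 + √(0.061² + 0.0174)]/2 = 4.21 × 10^-2 M
pH = −log[H+] = −log(4.21 × 10^-2) = 1.38

pH = 1.38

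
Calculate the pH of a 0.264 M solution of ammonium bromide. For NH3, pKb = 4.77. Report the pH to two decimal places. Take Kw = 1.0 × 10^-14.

pH = 4.90

NH4+ is the conjugate acid of the weak base NH3.
Kb = 10^(−4.77) = 1.70 × 10^-5
Ka = Kw/Kb = 1.0×10^-14 / 1.70 × 10^-5 = 5.88 × 10^-10
Ka = [H+]²/(0.264 − [H+]) = 5.88 × 10^-10
Neglecting [H+] in the denominator: [H+] = √(5.88 × 10^-10 × 0.264) = 1.25 × 10^-5 M
([H+]/C₀ = 0.0047% < 5%, so the approximation holds.)
pH = −log(1.25 × 10^-5) = 4.90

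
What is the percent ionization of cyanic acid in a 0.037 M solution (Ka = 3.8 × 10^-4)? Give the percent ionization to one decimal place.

9.6%

HOCN ⇌ OCN- + H+; let x = [H+] at equilibrium.
Solve x² + 0.00038x − 1.41e-05 = 0 → x = 3.56 × 10^-3 M
Fraction ionized = 3.56 × 10^-3 / 0.037 = 0.0962 → 9.6%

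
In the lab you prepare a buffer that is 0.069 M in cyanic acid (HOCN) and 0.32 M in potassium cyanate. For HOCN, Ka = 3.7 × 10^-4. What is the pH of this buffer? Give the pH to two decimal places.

pKa = −log(3.7 × 10^-4) = 3.432
Using pH = pKa + log([base]/[acid]) with [base]/[acid] = 0.32/0.069:
pH = 3.432 + (+0.666) = 4.10

pH = 4.10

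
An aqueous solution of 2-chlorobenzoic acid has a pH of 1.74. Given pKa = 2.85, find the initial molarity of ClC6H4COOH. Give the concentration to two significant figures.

C₀ = 2.5 × 10^-1 M

[H+] = 10^(-1.74) = 1.82 × 10^-2 M = x
Ka = 10^(−2.85) = 1.41 × 10^-3
Ka = x²/(C₀ − x) ⇒ C₀ = x + x²/Ka
C₀ = 1.82 × 10^-2 + (1.82 × 10^-2)²/(1.41 × 10^-3) = 2.53 × 10^-1 M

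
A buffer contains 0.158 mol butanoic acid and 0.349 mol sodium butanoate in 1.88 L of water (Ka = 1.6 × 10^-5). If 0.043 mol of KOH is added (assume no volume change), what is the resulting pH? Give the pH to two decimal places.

pH = 5.33

After neutralization: n(CH3(CH2)2COOH) = 0.115 mol, n(CH3(CH2)2COO-) = 0.392 mol.
pKa = −log(1.6 × 10^-5) = 4.796
pH = pKa + log([A⁻]/[HA]) = 4.796 + log(0.392/0.115) = 4.796 +0.533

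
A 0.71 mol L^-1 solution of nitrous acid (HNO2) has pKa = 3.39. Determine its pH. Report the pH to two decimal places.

pH = 1.77

HNO2 ⇌ NO2- + H+
Ka = 10^(−3.39) = 4.07 × 10^-4
From the ICE table, Ka = [H+]²/(0.71 − [H+]) = 4.07 × 10^-4.
Neglecting [H+] in the denominator: [H+] = √(4.07 × 10^-4 × 0.71) = 1.70 × 10^-2 M
pH = −log(1.70 × 10^-2) = 1.77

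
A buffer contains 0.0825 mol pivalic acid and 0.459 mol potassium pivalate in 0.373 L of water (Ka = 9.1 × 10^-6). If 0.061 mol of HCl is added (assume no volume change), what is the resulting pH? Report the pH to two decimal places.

pH = 5.48

Added H+ converts (CH3)3CCOO- to (CH3)3CCOOH: (CH3)3CCOOH → 0.144 mol, (CH3)3CCOO- → 0.398 mol.
pKa = −log(9.1 × 10^-6) = 5.041
pH = pKa + log(n_(CH3)3CCOO-/n_(CH3)3CCOOH) = 5.041 + log(0.398/0.144) = 5.041 + (+0.442)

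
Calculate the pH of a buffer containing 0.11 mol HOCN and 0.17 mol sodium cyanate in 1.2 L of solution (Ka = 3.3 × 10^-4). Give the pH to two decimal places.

pH = 3.67

pKa = −log(3.3 × 10^-4) = 3.481
Using pH = pKa + log([base]/[acid]) with [base]/[acid] = 0.17/0.11:
pH = 3.481 + (+0.189) = 3.67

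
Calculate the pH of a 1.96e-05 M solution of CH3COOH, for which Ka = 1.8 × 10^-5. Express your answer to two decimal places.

pH = 4.93

CH3COOH ⇌ CH3COO- + H+
Ka = x²/(1.96e-05 − x) = 1.8 × 10^-5
Here C₀/Ka ≈ 1.09, so the small-x approximation fails. Use the quadratic:
x = [−1.8e-05 + √(1.8e-05² + 1.41e-09)]/2 = 1.18 × 10^-5 M
pH = −log[H+] = −log(1.18 × 10^-5) = 4.93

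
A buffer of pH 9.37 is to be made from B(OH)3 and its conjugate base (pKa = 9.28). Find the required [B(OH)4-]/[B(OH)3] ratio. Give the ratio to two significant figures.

pH = pKa + log(r) ⇒ log(r) = 9.37 − 9.28 = +0.09
r = [B(OH)4-]/[B(OH)3] = 10^(+0.09) = 1.23

ratio = 1.2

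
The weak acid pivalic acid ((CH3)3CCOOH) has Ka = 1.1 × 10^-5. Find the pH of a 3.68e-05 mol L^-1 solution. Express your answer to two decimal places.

(CH3)3CCOOH ⇌ (CH3)3CCOO- + H+
From the ICE table, Ka = [H+]²/(3.68e-05 − [H+]) = 1.1 × 10^-5.
Here C₀/Ka ≈ 3.35, so the small-[H+] approximation fails. Use the quadratic:
[H+] = (−Ka + √(Ka² + 4·Ka·C₀))/2 = 1.54 × 10^-5 M
pH = −log[H+] = −log(1.54 × 10^-5) = 4.81

pH = 4.81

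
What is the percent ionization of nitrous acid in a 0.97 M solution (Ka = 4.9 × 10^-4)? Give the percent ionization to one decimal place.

2.2%

HNO2 ⇌ NO2- + H+; let x = [H+] at equilibrium.
x ≈ √(Ka·C₀) = √(4.9 × 10^-4 × 0.97) = 2.18 × 10^-2 M
Fraction ionized = 2.18 × 10^-2 / 0.97 = 0.0225 → 2.2%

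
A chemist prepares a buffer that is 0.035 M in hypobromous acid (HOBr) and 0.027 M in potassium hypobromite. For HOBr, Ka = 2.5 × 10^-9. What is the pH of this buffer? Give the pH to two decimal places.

pH = 8.49

pKa = −log(2.5 × 10^-9) = 8.602
Using pH = pKa + log([base]/[acid]) with [base]/[acid] = 0.027/0.035:
pH = 8.602 + (-0.113) = 8.49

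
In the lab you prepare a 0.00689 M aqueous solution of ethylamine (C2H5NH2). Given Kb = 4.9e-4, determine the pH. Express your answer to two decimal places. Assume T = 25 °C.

pH = 11.21

C2H5NH2 + H2O ⇌ C2H5NH3+ + OH-
Kb = [OH-]²/(0.00689 − [OH-]) = 4.9 × 10^-4
[OH-] is not negligible relative to C₀; solve [OH-]² + 0.00049·[OH-] − 3.38e-06 = 0.
[OH-] = (−Kb + √(Kb² + 4·Kb·C₀))/2 = 1.61 × 10^-3 M
pOH = −log(1.61 × 10^-3) = 2.79; pH = 14.00 − 2.79 = 11.21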